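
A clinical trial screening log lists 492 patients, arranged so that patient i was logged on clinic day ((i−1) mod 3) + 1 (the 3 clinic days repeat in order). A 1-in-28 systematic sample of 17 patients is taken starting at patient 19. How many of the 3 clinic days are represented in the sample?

Consecutive selections differ by k = 28, so their clinic day numbers differ by 28 mod 3 = 1.
gcd(28, 3) = 1, so the sample visits 3/1 = 3 distinct residues mod 3.
Start 19 is clinic day 1; the clinic days hit are 1, 2, 3.

3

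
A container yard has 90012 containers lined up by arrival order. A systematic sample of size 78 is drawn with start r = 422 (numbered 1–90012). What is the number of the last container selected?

k = 90012/78 = 1154
78th selection = r + (78−1)·k = 422 + 77×1154 = 422 + 88858 = 89280

89280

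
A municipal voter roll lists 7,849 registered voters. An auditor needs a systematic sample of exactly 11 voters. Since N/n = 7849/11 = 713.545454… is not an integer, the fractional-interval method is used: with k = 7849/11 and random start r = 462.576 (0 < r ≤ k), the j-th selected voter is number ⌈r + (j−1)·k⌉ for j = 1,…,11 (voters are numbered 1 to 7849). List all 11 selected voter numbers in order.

463, 1177, 1890, 2604, 3317, 4031, 4744, 5458, 6171, 6885, 7599

j=1: r + 0k = 462.576 → ⌈·⌉ = 463
j=2: r + 1k = 1176.121454… → ⌈·⌉ = 1177
j=3: r + 2k = 1889.666909… → ⌈·⌉ = 1890
j=4: r + 3k = 2603.212363… → ⌈·⌉ = 2604
j=5: r + 4k = 3316.757818… → ⌈·⌉ = 3317
j=6: r + 5k = 4030.303272… → ⌈·⌉ = 4031
j=7: r + 6k = 4743.848727… → ⌈·⌉ = 4744
j=8: r + 7k = 5457.394181… → ⌈·⌉ = 5458
j=9: r + 8k = 6170.939636… → ⌈·⌉ = 6171
j=10: r + 9k = 6884.485090… → ⌈·⌉ = 6885
j=11: r + 10k = 7598.030545… → ⌈·⌉ = 7599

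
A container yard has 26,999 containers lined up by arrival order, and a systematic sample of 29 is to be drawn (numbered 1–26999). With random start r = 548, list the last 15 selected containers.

k = N/n = 26999/29 = 931
15th selection = 548 + 14×931 = 13582
16th: 13582 + 931 = 14513
17th: 14513 + 931 = 15444
18th: 15444 + 931 = 16375
19th: 16375 + 931 = 17306
20th: 17306 + 931 = 18237
21st: 18237 + 931 = 19168
22nd: 19168 + 931 = 20099
23rd: 20099 + 931 = 21030
24th: 21030 + 931 = 21961
25th: 21961 + 931 = 22892
26th: 22892 + 931 = 23823
27th: 23823 + 931 = 24754
28th: 24754 + 931 = 25685
29th: 25685 + 931 = 26616

13582, 14513, 15444, 16375, 17306, 18237, 19168, 20099, 21030, 21961, 22892, 23823, 24754, 25685, 26616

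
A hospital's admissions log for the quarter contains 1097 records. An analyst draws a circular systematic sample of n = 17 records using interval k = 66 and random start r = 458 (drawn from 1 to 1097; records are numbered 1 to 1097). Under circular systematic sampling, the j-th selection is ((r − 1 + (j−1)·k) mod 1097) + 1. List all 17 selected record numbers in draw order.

Selection 1: 458
Selection 2: 458 + 66 = 524
Selection 3: 524 + 66 = 590
Selection 4: 590 + 66 = 656
Selection 5: 656 + 66 = 722
Selection 6: 722 + 66 = 788
Selection 7: 788 + 66 = 854
Selection 8: 854 + 66 = 920
Selection 9: 920 + 66 = 986
Selection 10: 986 + 66 = 1052
Selection 11: 1052 + 66 = 1118 → 1118 − 1097 = 21
Selection 12: 21 + 66 = 87
Selection 13: 87 + 66 = 153
Selection 14: 153 + 66 = 219
Selection 15: 219 + 66 = 285
Selection 16: 285 + 66 = 351
Selection 17: 351 + 66 = 417

458, 524, 590, 656, 722, 788, 854, 920, 986, 1052, 21, 87, 153, 219, 285, 351, 417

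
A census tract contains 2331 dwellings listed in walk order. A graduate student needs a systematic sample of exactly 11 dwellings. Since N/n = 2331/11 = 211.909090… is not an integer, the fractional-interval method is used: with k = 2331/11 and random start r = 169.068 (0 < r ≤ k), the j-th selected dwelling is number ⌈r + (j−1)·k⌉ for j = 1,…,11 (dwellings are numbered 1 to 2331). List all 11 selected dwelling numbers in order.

170, 381, 593, 805, 1017, 1229, 1441, 1653, 1865, 2077, 2289

j=1: r + 0k = 169.068 → ⌈·⌉ = 170
j=2: r + 1k = 380.977090… → ⌈·⌉ = 381
j=3: r + 2k = 592.886181… → ⌈·⌉ = 593
j=4: r + 3k = 804.795272… → ⌈·⌉ = 805
j=5: r + 4k = 1016.704363… → ⌈·⌉ = 1017
j=6: r + 5k = 1228.613454… → ⌈·⌉ = 1229
j=7: r + 6k = 1440.522545… → ⌈·⌉ = 1441
j=8: r + 7k = 1652.431636… → ⌈·⌉ = 1653
j=9: r + 8k = 1864.340727… → ⌈·⌉ = 1865
j=10: r + 9k = 2076.249818… → ⌈·⌉ = 2077
j=11: r + 10k = 2288.158909… → ⌈·⌉ = 2289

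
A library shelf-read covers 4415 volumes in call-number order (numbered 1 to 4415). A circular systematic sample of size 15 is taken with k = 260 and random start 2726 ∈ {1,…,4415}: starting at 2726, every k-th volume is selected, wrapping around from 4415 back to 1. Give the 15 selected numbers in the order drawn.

2726, 2986, 3246, 3506, 3766, 4026, 4286, 131, 391, 651, 911, 1171, 1431, 1691, 1951

Selection 1: 2726
Selection 2: 2726 + 260 = 2986
Selection 3: 2986 + 260 = 3246
Selection 4: 3246 + 260 = 3506
Selection 5: 3506 + 260 = 3766
Selection 6: 3766 + 260 = 4026
Selection 7: 4026 + 260 = 4286
Selection 8: 4286 + 260 = 4546 → 4546 − 4415 = 131
Selection 9: 131 + 260 = 391
Selection 10: 391 + 260 = 651
Selection 11: 651 + 260 = 911
Selection 12: 911 + 260 = 1171
Selection 13: 1171 + 260 = 1431
Selection 14: 1431 + 260 = 1691
Selection 15: 1691 + 260 = 1951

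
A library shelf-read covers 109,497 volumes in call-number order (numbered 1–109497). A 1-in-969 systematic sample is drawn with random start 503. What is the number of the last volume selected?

k = 969
113th selection = r + (113−1)·k = 503 + 112×969 = 503 + 108528 = 109031

109031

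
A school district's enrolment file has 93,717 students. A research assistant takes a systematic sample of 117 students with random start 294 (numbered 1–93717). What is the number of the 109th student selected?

86802

k = 93717/117 = 801
109th selection = r + (109−1)·k = 294 + 108×801 = 294 + 86508 = 86802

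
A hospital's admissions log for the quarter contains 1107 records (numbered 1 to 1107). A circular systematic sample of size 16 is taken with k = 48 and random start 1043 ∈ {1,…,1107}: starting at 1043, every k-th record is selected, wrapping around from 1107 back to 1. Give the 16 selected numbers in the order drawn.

1043, 1091, 32, 80, 128, 176, 224, 272, 320, 368, 416, 464, 512, 560, 608, 656

Selection 1: 1043
Selection 2: 1043 + 48 = 1091
Selection 3: 1091 + 48 = 1139 → 1139 − 1107 = 32
Selection 4: 32 + 48 = 80
Selection 5: 80 + 48 = 128
Selection 6: 128 + 48 = 176
Selection 7: 176 + 48 = 224
Selection 8: 224 + 48 = 272
Selection 9: 272 + 48 = 320
Selection 10: 320 + 48 = 368
Selection 11: 368 + 48 = 416
Selection 12: 416 + 48 = 464
Selection 13: 464 + 48 = 512
Selection 14: 512 + 48 = 560
Selection 15: 560 + 48 = 608
Selection 16: 608 + 48 = 656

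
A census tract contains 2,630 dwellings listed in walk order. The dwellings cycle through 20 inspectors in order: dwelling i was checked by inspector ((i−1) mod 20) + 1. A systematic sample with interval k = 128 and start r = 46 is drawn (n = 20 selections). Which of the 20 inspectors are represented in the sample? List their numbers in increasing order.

Consecutive selections differ by k = 128, so their inspector numbers differ by 128 mod 20 = 8.
gcd(128, 20) = 4, so the sample visits 20/4 = 5 distinct residues mod 20.
Start 46 is inspector 6; the inspectors hit are 2, 6, 10, 14, 18.

2, 6, 10, 14, 18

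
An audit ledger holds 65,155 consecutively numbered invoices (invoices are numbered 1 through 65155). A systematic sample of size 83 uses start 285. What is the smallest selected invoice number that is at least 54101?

k = 65155/83 = 785
Steps past start: ⌈(54101 − 285)/785⌉ = ⌈53816/785⌉ = 69
Selected invoice: 285 + 69×785 = 54450

54450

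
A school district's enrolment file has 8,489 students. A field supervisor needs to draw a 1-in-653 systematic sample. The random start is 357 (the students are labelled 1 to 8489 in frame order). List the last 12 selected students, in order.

1010, 1663, 2316, 2969, 3622, 4275, 4928, 5581, 6234, 6887, 7540, 8193

2nd selection = 357 + 1×653 = 1010
3rd: 1010 + 653 = 1663
4th: 1663 + 653 = 2316
5th: 2316 + 653 = 2969
6th: 2969 + 653 = 3622
7th: 3622 + 653 = 4275
8th: 4275 + 653 = 4928
9th: 4928 + 653 = 5581
10th: 5581 + 653 = 6234
11th: 6234 + 653 = 6887
12th: 6887 + 653 = 7540
13th: 7540 + 653 = 8193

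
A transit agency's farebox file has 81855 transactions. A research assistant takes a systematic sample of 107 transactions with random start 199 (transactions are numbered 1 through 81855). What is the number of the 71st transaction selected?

k = 81855/107 = 765
71st selection = r + (71−1)·k = 199 + 70×765 = 199 + 53550 = 53749

53749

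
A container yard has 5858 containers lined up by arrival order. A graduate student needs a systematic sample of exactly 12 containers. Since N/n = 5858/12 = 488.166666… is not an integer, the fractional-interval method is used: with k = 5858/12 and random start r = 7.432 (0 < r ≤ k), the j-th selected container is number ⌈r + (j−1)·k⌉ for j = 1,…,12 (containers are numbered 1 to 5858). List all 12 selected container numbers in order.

8, 496, 984, 1472, 1961, 2449, 2937, 3425, 3913, 4401, 4890, 5378

j=1: r + 0k = 7.432 → ⌈·⌉ = 8
j=2: r + 1k = 495.598666… → ⌈·⌉ = 496
j=3: r + 2k = 983.765333… → ⌈·⌉ = 984
j=4: r + 3k = 1471.932 → ⌈·⌉ = 1472
j=5: r + 4k = 1960.098666… → ⌈·⌉ = 1961
j=6: r + 5k = 2448.265333… → ⌈·⌉ = 2449
j=7: r + 6k = 2936.432 → ⌈·⌉ = 2937
j=8: r + 7k = 3424.598666… → ⌈·⌉ = 3425
j=9: r + 8k = 3912.765333… → ⌈·⌉ = 3913
j=10: r + 9k = 4400.932 → ⌈·⌉ = 4401
j=11: r + 10k = 4889.098666… → ⌈·⌉ = 4890
j=12: r + 11k = 5377.265333… → ⌈·⌉ = 5378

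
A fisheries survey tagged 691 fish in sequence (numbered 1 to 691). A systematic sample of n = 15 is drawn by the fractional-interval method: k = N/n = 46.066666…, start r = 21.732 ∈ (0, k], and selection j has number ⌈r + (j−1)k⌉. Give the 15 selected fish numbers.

22, 68, 114, 160, 206, 253, 299, 345, 391, 437, 483, 529, 575, 621, 667

j=1: r + 0k = 21.732 → ⌈·⌉ = 22
j=2: r + 1k = 67.798666… → ⌈·⌉ = 68
j=3: r + 2k = 113.865333… → ⌈·⌉ = 114
j=4: r + 3k = 159.932 → ⌈·⌉ = 160
j=5: r + 4k = 205.998666… → ⌈·⌉ = 206
j=6: r + 5k = 252.065333… → ⌈·⌉ = 253
j=7: r + 6k = 298.132 → ⌈·⌉ = 299
j=8: r + 7k = 344.198666… → ⌈·⌉ = 345
j=9: r + 8k = 390.265333… → ⌈·⌉ = 391
j=10: r + 9k = 436.332 → ⌈·⌉ = 437
j=11: r + 10k = 482.398666… → ⌈·⌉ = 483
j=12: r + 11k = 528.465333… → ⌈·⌉ = 529
j=13: r + 12k = 574.532 → ⌈·⌉ = 575
j=14: r + 13k = 620.598666… → ⌈·⌉ = 621
j=15: r + 14k = 666.665333… → ⌈·⌉ = 667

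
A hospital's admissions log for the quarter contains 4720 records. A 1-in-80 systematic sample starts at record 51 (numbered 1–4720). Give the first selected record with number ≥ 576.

k = 80
Steps past start: ⌈(576 − 51)/80⌉ = ⌈525/80⌉ = 7
Selected record: 51 + 7×80 = 611

611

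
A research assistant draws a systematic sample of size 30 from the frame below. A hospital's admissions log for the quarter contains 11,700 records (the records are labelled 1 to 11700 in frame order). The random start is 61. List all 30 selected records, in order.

61, 451, 841, 1231, 1621, 2011, 2401, 2791, 3181, 3571, 3961, 4351, 4741, 5131, 5521, 5911, 6301, 6691, 7081, 7471, 7861, 8251, 8641, 9031, 9421, 9811, 10201, 10591, 10981, 11371

k = N/n = 11700/30 = 390
record 1: 61
record 2: 61 + 390 = 451
record 3: 451 + 390 = 841
record 4: 841 + 390 = 1231
record 5: 1231 + 390 = 1621
record 6: 1621 + 390 = 2011
record 7: 2011 + 390 = 2401
record 8: 2401 + 390 = 2791
record 9: 2791 + 390 = 3181
record 10: 3181 + 390 = 3571
record 11: 3571 + 390 = 3961
record 12: 3961 + 390 = 4351
record 13: 4351 + 390 = 4741
record 14: 4741 + 390 = 5131
record 15: 5131 + 390 = 5521
record 16: 5521 + 390 = 5911
record 17: 5911 + 390 = 6301
record 18: 6301 + 390 = 6691
record 19: 6691 + 390 = 7081
record 20: 7081 + 390 = 7471
record 21: 7471 + 390 = 7861
record 22: 7861 + 390 = 8251
record 23: 8251 + 390 = 8641
record 24: 8641 + 390 = 9031
record 25: 9031 + 390 = 9421
record 26: 9421 + 390 = 9811
record 27: 9811 + 390 = 10201
record 28: 10201 + 390 = 10591
record 29: 10591 + 390 = 10981
record 30: 10981 + 390 = 11371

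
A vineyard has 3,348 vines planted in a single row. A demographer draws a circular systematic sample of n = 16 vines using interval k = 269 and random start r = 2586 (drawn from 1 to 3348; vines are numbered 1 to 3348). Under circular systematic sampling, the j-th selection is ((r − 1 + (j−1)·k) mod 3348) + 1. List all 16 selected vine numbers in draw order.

2586, 2855, 3124, 45, 314, 583, 852, 1121, 1390, 1659, 1928, 2197, 2466, 2735, 3004, 3273

Selection 1: 2586
Selection 2: 2586 + 269 = 2855
Selection 3: 2855 + 269 = 3124
Selection 4: 3124 + 269 = 3393 → 3393 − 3348 = 45
Selection 5: 45 + 269 = 314
Selection 6: 314 + 269 = 583
Selection 7: 583 + 269 = 852
Selection 8: 852 + 269 = 1121
Selection 9: 1121 + 269 = 1390
Selection 10: 1390 + 269 = 1659
Selection 11: 1659 + 269 = 1928
Selection 12: 1928 + 269 = 2197
Selection 13: 2197 + 269 = 2466
Selection 14: 2466 + 269 = 2735
Selection 15: 2735 + 269 = 3004
Selection 16: 3004 + 269 = 3273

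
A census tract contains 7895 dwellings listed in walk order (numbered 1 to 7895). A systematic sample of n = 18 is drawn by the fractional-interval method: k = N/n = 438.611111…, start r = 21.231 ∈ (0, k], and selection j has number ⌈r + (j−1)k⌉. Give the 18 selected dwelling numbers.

22, 460, 899, 1338, 1776, 2215, 2653, 3092, 3531, 3969, 4408, 4846, 5285, 5724, 6162, 6601, 7040, 7478

j=1: r + 0k = 21.231 → ⌈·⌉ = 22
j=2: r + 1k = 459.842111… → ⌈·⌉ = 460
j=3: r + 2k = 898.453222… → ⌈·⌉ = 899
j=4: r + 3k = 1337.064333… → ⌈·⌉ = 1338
j=5: r + 4k = 1775.675444… → ⌈·⌉ = 1776
j=6: r + 5k = 2214.286555… → ⌈·⌉ = 2215
j=7: r + 6k = 2652.897666… → ⌈·⌉ = 2653
j=8: r + 7k = 3091.508777… → ⌈·⌉ = 3092
j=9: r + 8k = 3530.119888… → ⌈·⌉ = 3531
j=10: r + 9k = 3968.731 → ⌈·⌉ = 3969
j=11: r + 10k = 4407.342111… → ⌈·⌉ = 4408
j=12: r + 11k = 4845.953222… → ⌈·⌉ = 4846
j=13: r + 12k = 5284.564333… → ⌈·⌉ = 5285
j=14: r + 13k = 5723.175444… → ⌈·⌉ = 5724
j=15: r + 14k = 6161.786555… → ⌈·⌉ = 6162
j=16: r + 15k = 6600.397666… → ⌈·⌉ = 6601
j=17: r + 16k = 7039.008777… → ⌈·⌉ = 7040
j=18: r + 17k = 7477.619888… → ⌈·⌉ = 7478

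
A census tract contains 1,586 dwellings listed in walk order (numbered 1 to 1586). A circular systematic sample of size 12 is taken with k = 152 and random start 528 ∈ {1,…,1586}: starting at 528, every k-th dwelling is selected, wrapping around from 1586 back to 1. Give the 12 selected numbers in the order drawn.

Selection 1: 528
Selection 2: 528 + 152 = 680
Selection 3: 680 + 152 = 832
Selection 4: 832 + 152 = 984
Selection 5: 984 + 152 = 1136
Selection 6: 1136 + 152 = 1288
Selection 7: 1288 + 152 = 1440
Selection 8: 1440 + 152 = 1592 → 1592 − 1586 = 6
Selection 9: 6 + 152 = 158
Selection 10: 158 + 152 = 310
Selection 11: 310 + 152 = 462
Selection 12: 462 + 152 = 614

528, 680, 832, 984, 1136, 1288, 1440, 6, 158, 310, 462, 614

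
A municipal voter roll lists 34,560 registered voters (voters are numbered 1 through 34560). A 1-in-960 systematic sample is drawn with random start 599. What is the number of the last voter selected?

34199

k = 960
36th selection = r + (36−1)·k = 599 + 35×960 = 599 + 33600 = 34199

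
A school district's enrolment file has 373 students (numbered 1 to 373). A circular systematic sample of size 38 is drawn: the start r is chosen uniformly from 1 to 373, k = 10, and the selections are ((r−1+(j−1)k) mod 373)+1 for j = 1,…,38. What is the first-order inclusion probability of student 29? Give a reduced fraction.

For each position j, as r ranges over 1…373 the j-th selection hits every student exactly once, so student 29 is selected for exactly 38 of the 373 starts.
Inclusion probability = 38/373.

38/373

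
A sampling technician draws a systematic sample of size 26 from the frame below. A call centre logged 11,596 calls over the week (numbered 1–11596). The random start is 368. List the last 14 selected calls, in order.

k = N/n = 11596/26 = 446
13th selection = 368 + 12×446 = 5720
14th: 5720 + 446 = 6166
15th: 6166 + 446 = 6612
16th: 6612 + 446 = 7058
17th: 7058 + 446 = 7504
18th: 7504 + 446 = 7950
19th: 7950 + 446 = 8396
20th: 8396 + 446 = 8842
21st: 8842 + 446 = 9288
22nd: 9288 + 446 = 9734
23rd: 9734 + 446 = 10180
24th: 10180 + 446 = 10626
25th: 10626 + 446 = 11072
26th: 11072 + 446 = 11518

5720, 6166, 6612, 7058, 7504, 7950, 8396, 8842, 9288, 9734, 10180, 10626, 11072, 11518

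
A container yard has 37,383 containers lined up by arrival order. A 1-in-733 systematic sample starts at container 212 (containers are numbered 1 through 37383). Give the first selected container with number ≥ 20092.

20736

k = 733
Steps past start: ⌈(20092 − 212)/733⌉ = ⌈19880/733⌉ = 28
Selected container: 212 + 28×733 = 20736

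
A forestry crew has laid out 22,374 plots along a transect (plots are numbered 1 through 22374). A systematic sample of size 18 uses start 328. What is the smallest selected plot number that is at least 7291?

7786

k = 22374/18 = 1243
Steps past start: ⌈(7291 − 328)/1243⌉ = ⌈6963/1243⌉ = 6
Selected plot: 328 + 6×1243 = 7786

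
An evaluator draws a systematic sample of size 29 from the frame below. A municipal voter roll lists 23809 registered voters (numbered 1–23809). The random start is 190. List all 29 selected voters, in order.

k = N/n = 23809/29 = 821
voter 1: 190
voter 2: 190 + 821 = 1011
voter 3: 1011 + 821 = 1832
voter 4: 1832 + 821 = 2653
voter 5: 2653 + 821 = 3474
voter 6: 3474 + 821 = 4295
voter 7: 4295 + 821 = 5116
voter 8: 5116 + 821 = 5937
voter 9: 5937 + 821 = 6758
voter 10: 6758 + 821 = 7579
voter 11: 7579 + 821 = 8400
voter 12: 8400 + 821 = 9221
voter 13: 9221 + 821 = 10042
voter 14: 10042 + 821 = 10863
voter 15: 10863 + 821 = 11684
voter 16: 11684 + 821 = 12505
voter 17: 12505 + 821 = 13326
voter 18: 13326 + 821 = 14147
voter 19: 14147 + 821 = 14968
voter 20: 14968 + 821 = 15789
voter 21: 15789 + 821 = 16610
voter 22: 16610 + 821 = 17431
voter 23: 17431 + 821 = 18252
voter 24: 18252 + 821 = 19073
voter 25: 19073 + 821 = 19894
voter 26: 19894 + 821 = 20715
voter 27: 20715 + 821 = 21536
voter 28: 21536 + 821 = 22357
voter 29: 22357 + 821 = 23178

190, 1011, 1832, 2653, 3474, 4295, 5116, 5937, 6758, 7579, 8400, 9221, 10042, 10863, 11684, 12505, 13326, 14147, 14968, 15789, 16610, 17431, 18252, 19073, 19894, 20715, 21536, 22357, 23178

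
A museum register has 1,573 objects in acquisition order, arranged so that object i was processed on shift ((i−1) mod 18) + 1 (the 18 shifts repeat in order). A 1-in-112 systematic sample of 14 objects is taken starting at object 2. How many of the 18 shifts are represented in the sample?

Consecutive selections differ by k = 112, so their shift numbers differ by 112 mod 18 = 4.
gcd(112, 18) = 2, so the sample visits 18/2 = 9 distinct residues mod 18.
Start 2 is shift 2; the shifts hit are 2, 4, 6, 8, 10, 12, 14, 16, 18.

9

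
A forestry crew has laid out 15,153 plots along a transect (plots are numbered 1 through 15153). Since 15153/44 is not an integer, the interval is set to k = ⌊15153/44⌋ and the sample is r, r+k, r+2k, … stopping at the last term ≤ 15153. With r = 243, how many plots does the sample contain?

k = ⌊15153/44⌋ = 344
Achieved size = ⌊(15153 − 243)/344⌋ + 1 = ⌊14910/344⌋ + 1 = 43 + 1 = 44
(last selection: 243 + 43×344 = 15035 ≤ 15153; next would be 15379 > 15153)

44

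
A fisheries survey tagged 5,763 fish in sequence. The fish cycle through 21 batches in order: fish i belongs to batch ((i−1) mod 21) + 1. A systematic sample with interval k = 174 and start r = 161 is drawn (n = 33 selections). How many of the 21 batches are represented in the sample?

7

Consecutive selections differ by k = 174, so their batch numbers differ by 174 mod 21 = 6.
gcd(174, 21) = 3, so the sample visits 21/3 = 7 distinct residues mod 21.
Start 161 is batch 14; the batches hit are 2, 5, 8, 11, 14, 17, 20.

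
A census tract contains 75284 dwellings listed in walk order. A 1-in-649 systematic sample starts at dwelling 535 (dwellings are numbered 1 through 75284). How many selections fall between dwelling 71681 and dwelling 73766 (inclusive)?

3

k = 649
First selection ≥ 71681: 535 + ⌈(71681−535)/649⌉·649 = 535 + 110×649 = 71925
Last selection ≤ 73766: 535 + ⌊(73766−535)/649⌋·649 = 535 + 112×649 = 73223
Count = 112 − 110 + 1 = 3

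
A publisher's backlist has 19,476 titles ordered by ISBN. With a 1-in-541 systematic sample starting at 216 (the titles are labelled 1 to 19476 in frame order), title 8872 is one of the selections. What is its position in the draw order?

17

k = 541
position = (8872 − 216)/541 + 1 = 8656/541 + 1 = 16 + 1 = 17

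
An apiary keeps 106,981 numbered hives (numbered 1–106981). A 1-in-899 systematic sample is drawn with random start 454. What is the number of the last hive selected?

106536

k = 899
119th selection = r + (119−1)·k = 454 + 118×899 = 454 + 106082 = 106536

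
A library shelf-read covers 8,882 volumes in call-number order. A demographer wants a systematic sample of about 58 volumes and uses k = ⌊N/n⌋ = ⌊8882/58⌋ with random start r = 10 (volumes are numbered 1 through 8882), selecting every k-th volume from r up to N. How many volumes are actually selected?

k = ⌊8882/58⌋ = 153
Achieved size = ⌊(8882 − 10)/153⌋ + 1 = ⌊8872/153⌋ + 1 = 57 + 1 = 58
(last selection: 10 + 57×153 = 8731 ≤ 8882; next would be 8884 > 8882)

58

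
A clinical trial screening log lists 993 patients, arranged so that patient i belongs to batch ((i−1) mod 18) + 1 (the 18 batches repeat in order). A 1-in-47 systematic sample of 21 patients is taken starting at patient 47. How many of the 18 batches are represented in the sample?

Consecutive selections differ by k = 47, so their batch numbers differ by 47 mod 18 = 11.
gcd(47, 18) = 1, so the sample visits 18/1 = 18 distinct residues mod 18.
Start 47 is batch 11; the batches hit are 1, 2, 3, 4, 5, 6, 7, 8, 9, 10, 11, 12, 13, 14, 15, 16, 17, 18.

18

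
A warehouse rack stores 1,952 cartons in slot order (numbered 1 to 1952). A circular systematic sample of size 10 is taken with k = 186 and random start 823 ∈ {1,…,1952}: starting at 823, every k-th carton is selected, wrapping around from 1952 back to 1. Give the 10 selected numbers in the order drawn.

Selection 1: 823
Selection 2: 823 + 186 = 1009
Selection 3: 1009 + 186 = 1195
Selection 4: 1195 + 186 = 1381
Selection 5: 1381 + 186 = 1567
Selection 6: 1567 + 186 = 1753
Selection 7: 1753 + 186 = 1939
Selection 8: 1939 + 186 = 2125 → 2125 − 1952 = 173
Selection 9: 173 + 186 = 359
Selection 10: 359 + 186 = 545

823, 1009, 1195, 1381, 1567, 1753, 1939, 173, 359, 545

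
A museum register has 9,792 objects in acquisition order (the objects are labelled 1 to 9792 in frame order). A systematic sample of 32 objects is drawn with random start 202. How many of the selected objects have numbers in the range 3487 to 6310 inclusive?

9

k = 9792/32 = 306
First selection ≥ 3487: 202 + ⌈(3487−202)/306⌉·306 = 202 + 11×306 = 3568
Last selection ≤ 6310: 202 + ⌊(6310−202)/306⌋·306 = 202 + 19×306 = 6016
Count = 19 − 11 + 1 = 9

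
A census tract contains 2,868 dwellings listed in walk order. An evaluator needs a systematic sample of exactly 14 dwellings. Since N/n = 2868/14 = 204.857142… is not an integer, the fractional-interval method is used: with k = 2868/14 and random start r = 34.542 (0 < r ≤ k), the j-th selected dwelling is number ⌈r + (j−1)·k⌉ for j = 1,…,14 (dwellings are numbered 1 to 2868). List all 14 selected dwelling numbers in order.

j=1: r + 0k = 34.542 → ⌈·⌉ = 35
j=2: r + 1k = 239.399142… → ⌈·⌉ = 240
j=3: r + 2k = 444.256285… → ⌈·⌉ = 445
j=4: r + 3k = 649.113428… → ⌈·⌉ = 650
j=5: r + 4k = 853.970571… → ⌈·⌉ = 854
j=6: r + 5k = 1058.827714… → ⌈·⌉ = 1059
j=7: r + 6k = 1263.684857… → ⌈·⌉ = 1264
j=8: r + 7k = 1468.542 → ⌈·⌉ = 1469
j=9: r + 8k = 1673.399142… → ⌈·⌉ = 1674
j=10: r + 9k = 1878.256285… → ⌈·⌉ = 1879
j=11: r + 10k = 2083.113428… → ⌈·⌉ = 2084
j=12: r + 11k = 2287.970571… → ⌈·⌉ = 2288
j=13: r + 12k = 2492.827714… → ⌈·⌉ = 2493
j=14: r + 13k = 2697.684857… → ⌈·⌉ = 2698

35, 240, 445, 650, 854, 1059, 1264, 1469, 1674, 1879, 2084, 2288, 2493, 2698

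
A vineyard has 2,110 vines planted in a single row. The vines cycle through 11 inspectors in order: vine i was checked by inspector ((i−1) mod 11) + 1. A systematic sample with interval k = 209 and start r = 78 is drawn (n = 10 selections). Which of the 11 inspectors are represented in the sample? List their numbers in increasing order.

Consecutive selections differ by k = 209, so their inspector numbers differ by 209 mod 11 = 0.
gcd(209, 11) = 11, so the sample visits 11/11 = 1 distinct residues mod 11.
Start 78 is inspector 1; the inspectors hit are 1.

1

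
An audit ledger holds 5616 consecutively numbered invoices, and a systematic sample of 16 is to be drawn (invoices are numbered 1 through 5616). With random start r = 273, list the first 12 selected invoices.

k = N/n = 5616/16 = 351
invoice 1: 273
invoice 2: 273 + 351 = 624
invoice 3: 624 + 351 = 975
invoice 4: 975 + 351 = 1326
invoice 5: 1326 + 351 = 1677
invoice 6: 1677 + 351 = 2028
invoice 7: 2028 + 351 = 2379
invoice 8: 2379 + 351 = 2730
invoice 9: 2730 + 351 = 3081
invoice 10: 3081 + 351 = 3432
invoice 11: 3432 + 351 = 3783
invoice 12: 3783 + 351 = 4134

273, 624, 975, 1326, 1677, 2028, 2379, 2730, 3081, 3432, 3783, 4134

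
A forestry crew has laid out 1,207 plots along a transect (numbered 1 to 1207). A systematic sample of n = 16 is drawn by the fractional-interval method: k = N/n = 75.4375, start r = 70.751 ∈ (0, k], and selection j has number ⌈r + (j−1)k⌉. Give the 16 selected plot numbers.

j=1: r + 0k = 70.751 → ⌈·⌉ = 71
j=2: r + 1k = 146.1885 → ⌈·⌉ = 147
j=3: r + 2k = 221.626 → ⌈·⌉ = 222
j=4: r + 3k = 297.0635 → ⌈·⌉ = 298
j=5: r + 4k = 372.501 → ⌈·⌉ = 373
j=6: r + 5k = 447.9385 → ⌈·⌉ = 448
j=7: r + 6k = 523.376 → ⌈·⌉ = 524
j=8: r + 7k = 598.8135 → ⌈·⌉ = 599
j=9: r + 8k = 674.251 → ⌈·⌉ = 675
j=10: r + 9k = 749.6885 → ⌈·⌉ = 750
j=11: r + 10k = 825.126 → ⌈·⌉ = 826
j=12: r + 11k = 900.5635 → ⌈·⌉ = 901
j=13: r + 12k = 976.001 → ⌈·⌉ = 977
j=14: r + 13k = 1051.4385 → ⌈·⌉ = 1052
j=15: r + 14k = 1126.876 → ⌈·⌉ = 1127
j=16: r + 15k = 1202.3135 → ⌈·⌉ = 1203

71, 147, 222, 298, 373, 448, 524, 599, 675, 750, 826, 901, 977, 1052, 1127, 1203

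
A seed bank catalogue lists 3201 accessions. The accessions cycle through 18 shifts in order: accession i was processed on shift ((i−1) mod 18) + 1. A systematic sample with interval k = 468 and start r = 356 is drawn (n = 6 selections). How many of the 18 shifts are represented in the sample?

1

Consecutive selections differ by k = 468, so their shift numbers differ by 468 mod 18 = 0.
gcd(468, 18) = 18, so the sample visits 18/18 = 1 distinct residues mod 18.
Start 356 is shift 14; the shifts hit are 14.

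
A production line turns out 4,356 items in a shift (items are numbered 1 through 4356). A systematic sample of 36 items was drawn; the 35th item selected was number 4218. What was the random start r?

k = 4356/36 = 121
r = 4218 − (35−1)×121 = 4218 − 4114 = 104

104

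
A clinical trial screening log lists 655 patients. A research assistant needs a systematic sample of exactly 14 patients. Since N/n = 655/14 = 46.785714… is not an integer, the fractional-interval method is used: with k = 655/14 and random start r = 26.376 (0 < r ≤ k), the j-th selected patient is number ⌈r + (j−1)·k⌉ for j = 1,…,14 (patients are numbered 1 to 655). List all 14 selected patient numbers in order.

j=1: r + 0k = 26.376 → ⌈·⌉ = 27
j=2: r + 1k = 73.161714… → ⌈·⌉ = 74
j=3: r + 2k = 119.947428… → ⌈·⌉ = 120
j=4: r + 3k = 166.733142… → ⌈·⌉ = 167
j=5: r + 4k = 213.518857… → ⌈·⌉ = 214
j=6: r + 5k = 260.304571… → ⌈·⌉ = 261
j=7: r + 6k = 307.090285… → ⌈·⌉ = 308
j=8: r + 7k = 353.876 → ⌈·⌉ = 354
j=9: r + 8k = 400.661714… → ⌈·⌉ = 401
j=10: r + 9k = 447.447428… → ⌈·⌉ = 448
j=11: r + 10k = 494.233142… → ⌈·⌉ = 495
j=12: r + 11k = 541.018857… → ⌈·⌉ = 542
j=13: r + 12k = 587.804571… → ⌈·⌉ = 588
j=14: r + 13k = 634.590285… → ⌈·⌉ = 635

27, 74, 120, 167, 214, 261, 308, 354, 401, 448, 495, 542, 588, 635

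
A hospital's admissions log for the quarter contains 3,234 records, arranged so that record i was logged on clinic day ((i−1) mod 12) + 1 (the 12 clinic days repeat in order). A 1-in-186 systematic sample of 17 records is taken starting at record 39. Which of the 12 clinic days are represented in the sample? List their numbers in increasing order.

3, 9

Consecutive selections differ by k = 186, so their clinic day numbers differ by 186 mod 12 = 6.
gcd(186, 12) = 6, so the sample visits 12/6 = 2 distinct residues mod 12.
Start 39 is clinic day 3; the clinic days hit are 3, 9.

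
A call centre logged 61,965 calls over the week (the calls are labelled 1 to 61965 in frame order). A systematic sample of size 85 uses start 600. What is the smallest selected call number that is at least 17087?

k = 61965/85 = 729
Steps past start: ⌈(17087 − 600)/729⌉ = ⌈16487/729⌉ = 23
Selected call: 600 + 23×729 = 17367

17367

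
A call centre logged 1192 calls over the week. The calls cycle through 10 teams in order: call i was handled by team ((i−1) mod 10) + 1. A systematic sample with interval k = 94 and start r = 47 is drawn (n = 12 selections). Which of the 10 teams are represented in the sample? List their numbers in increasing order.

Consecutive selections differ by k = 94, so their team numbers differ by 94 mod 10 = 4.
gcd(94, 10) = 2, so the sample visits 10/2 = 5 distinct residues mod 10.
Start 47 is team 7; the teams hit are 1, 3, 5, 7, 9.

1, 3, 5, 7, 9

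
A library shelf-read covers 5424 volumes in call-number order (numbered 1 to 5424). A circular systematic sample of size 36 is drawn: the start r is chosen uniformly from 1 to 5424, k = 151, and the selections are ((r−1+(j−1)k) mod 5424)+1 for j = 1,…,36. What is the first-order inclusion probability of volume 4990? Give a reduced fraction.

For each position j, as r ranges over 1…5424 the j-th selection hits every volume exactly once, so volume 4990 is selected for exactly 36 of the 5424 starts.
Inclusion probability = 36/5424 = 3/452.

3/452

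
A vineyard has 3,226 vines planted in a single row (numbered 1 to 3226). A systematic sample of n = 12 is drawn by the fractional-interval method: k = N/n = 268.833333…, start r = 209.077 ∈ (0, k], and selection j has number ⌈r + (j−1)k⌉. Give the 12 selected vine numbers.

j=1: r + 0k = 209.077 → ⌈·⌉ = 210
j=2: r + 1k = 477.910333… → ⌈·⌉ = 478
j=3: r + 2k = 746.743666… → ⌈·⌉ = 747
j=4: r + 3k = 1015.577 → ⌈·⌉ = 1016
j=5: r + 4k = 1284.410333… → ⌈·⌉ = 1285
j=6: r + 5k = 1553.243666… → ⌈·⌉ = 1554
j=7: r + 6k = 1822.077 → ⌈·⌉ = 1823
j=8: r + 7k = 2090.910333… → ⌈·⌉ = 2091
j=9: r + 8k = 2359.743666… → ⌈·⌉ = 2360
j=10: r + 9k = 2628.577 → ⌈·⌉ = 2629
j=11: r + 10k = 2897.410333… → ⌈·⌉ = 2898
j=12: r + 11k = 3166.243666… → ⌈·⌉ = 3167

210, 478, 747, 1016, 1285, 1554, 1823, 2091, 2360, 2629, 2898, 3167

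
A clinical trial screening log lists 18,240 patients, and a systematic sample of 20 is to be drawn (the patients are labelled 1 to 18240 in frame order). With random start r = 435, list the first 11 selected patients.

k = N/n = 18240/20 = 912
patient 1: 435
patient 2: 435 + 912 = 1347
patient 3: 1347 + 912 = 2259
patient 4: 2259 + 912 = 3171
patient 5: 3171 + 912 = 4083
patient 6: 4083 + 912 = 4995
patient 7: 4995 + 912 = 5907
patient 8: 5907 + 912 = 6819
patient 9: 6819 + 912 = 7731
patient 10: 7731 + 912 = 8643
patient 11: 8643 + 912 = 9555

435, 1347, 2259, 3171, 4083, 4995, 5907, 6819, 7731, 8643, 9555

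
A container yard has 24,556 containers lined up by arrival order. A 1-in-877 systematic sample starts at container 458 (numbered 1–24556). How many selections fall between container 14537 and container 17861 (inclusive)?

3

k = 877
First selection ≥ 14537: 458 + ⌈(14537−458)/877⌉·877 = 458 + 17×877 = 15367
Last selection ≤ 17861: 458 + ⌊(17861−458)/877⌋·877 = 458 + 19×877 = 17121
Count = 19 − 17 + 1 = 3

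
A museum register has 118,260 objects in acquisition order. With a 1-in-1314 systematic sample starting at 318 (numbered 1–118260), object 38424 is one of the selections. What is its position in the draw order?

k = 1314
position = (38424 − 318)/1314 + 1 = 38106/1314 + 1 = 29 + 1 = 30

30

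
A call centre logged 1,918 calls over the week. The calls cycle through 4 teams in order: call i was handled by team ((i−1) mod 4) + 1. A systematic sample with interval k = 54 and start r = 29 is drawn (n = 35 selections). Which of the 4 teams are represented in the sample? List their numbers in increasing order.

1, 3

Consecutive selections differ by k = 54, so their team numbers differ by 54 mod 4 = 2.
gcd(54, 4) = 2, so the sample visits 4/2 = 2 distinct residues mod 4.
Start 29 is team 1; the teams hit are 1, 3.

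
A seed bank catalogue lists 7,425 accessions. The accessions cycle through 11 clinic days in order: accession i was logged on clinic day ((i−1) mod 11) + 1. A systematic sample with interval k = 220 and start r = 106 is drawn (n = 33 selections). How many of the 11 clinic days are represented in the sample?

1

Consecutive selections differ by k = 220, so their clinic day numbers differ by 220 mod 11 = 0.
gcd(220, 11) = 11, so the sample visits 11/11 = 1 distinct residues mod 11.
Start 106 is clinic day 7; the clinic days hit are 7.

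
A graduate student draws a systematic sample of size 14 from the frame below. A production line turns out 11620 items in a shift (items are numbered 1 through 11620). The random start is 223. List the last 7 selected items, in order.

6033, 6863, 7693, 8523, 9353, 10183, 11013

k = N/n = 11620/14 = 830
8th selection = 223 + 7×830 = 6033
9th: 6033 + 830 = 6863
10th: 6863 + 830 = 7693
11th: 7693 + 830 = 8523
12th: 8523 + 830 = 9353
13th: 9353 + 830 = 10183
14th: 10183 + 830 = 11013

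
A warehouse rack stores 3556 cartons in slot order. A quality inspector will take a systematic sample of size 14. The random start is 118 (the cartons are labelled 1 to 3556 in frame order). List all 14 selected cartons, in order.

118, 372, 626, 880, 1134, 1388, 1642, 1896, 2150, 2404, 2658, 2912, 3166, 3420

k = N/n = 3556/14 = 254
carton 1: 118
carton 2: 118 + 254 = 372
carton 3: 372 + 254 = 626
carton 4: 626 + 254 = 880
carton 5: 880 + 254 = 1134
carton 6: 1134 + 254 = 1388
carton 7: 1388 + 254 = 1642
carton 8: 1642 + 254 = 1896
carton 9: 1896 + 254 = 2150
carton 10: 2150 + 254 = 2404
carton 11: 2404 + 254 = 2658
carton 12: 2658 + 254 = 2912
carton 13: 2912 + 254 = 3166
carton 14: 3166 + 254 = 3420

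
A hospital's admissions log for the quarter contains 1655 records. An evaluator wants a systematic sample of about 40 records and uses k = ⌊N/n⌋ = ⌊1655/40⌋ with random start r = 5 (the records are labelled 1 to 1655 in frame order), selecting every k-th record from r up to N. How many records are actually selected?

k = ⌊1655/40⌋ = 41
Achieved size = ⌊(1655 − 5)/41⌋ + 1 = ⌊1650/41⌋ + 1 = 40 + 1 = 41
(last selection: 5 + 40×41 = 1645 ≤ 1655; next would be 1686 > 1655)

41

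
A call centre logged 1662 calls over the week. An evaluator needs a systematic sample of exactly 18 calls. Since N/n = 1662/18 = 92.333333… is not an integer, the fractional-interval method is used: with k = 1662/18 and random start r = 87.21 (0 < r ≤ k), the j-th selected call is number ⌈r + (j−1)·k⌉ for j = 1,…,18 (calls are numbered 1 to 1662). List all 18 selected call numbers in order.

88, 180, 272, 365, 457, 549, 642, 734, 826, 919, 1011, 1103, 1196, 1288, 1380, 1473, 1565, 1657

j=1: r + 0k = 87.21 → ⌈·⌉ = 88
j=2: r + 1k = 179.543333… → ⌈·⌉ = 180
j=3: r + 2k = 271.876666… → ⌈·⌉ = 272
j=4: r + 3k = 364.21 → ⌈·⌉ = 365
j=5: r + 4k = 456.543333… → ⌈·⌉ = 457
j=6: r + 5k = 548.876666… → ⌈·⌉ = 549
j=7: r + 6k = 641.21 → ⌈·⌉ = 642
j=8: r + 7k = 733.543333… → ⌈·⌉ = 734
j=9: r + 8k = 825.876666… → ⌈·⌉ = 826
j=10: r + 9k = 918.21 → ⌈·⌉ = 919
j=11: r + 10k = 1010.543333… → ⌈·⌉ = 1011
j=12: r + 11k = 1102.876666… → ⌈·⌉ = 1103
j=13: r + 12k = 1195.21 → ⌈·⌉ = 1196
j=14: r + 13k = 1287.543333… → ⌈·⌉ = 1288
j=15: r + 14k = 1379.876666… → ⌈·⌉ = 1380
j=16: r + 15k = 1472.21 → ⌈·⌉ = 1473
j=17: r + 16k = 1564.543333… → ⌈·⌉ = 1565
j=18: r + 17k = 1656.876666… → ⌈·⌉ = 1657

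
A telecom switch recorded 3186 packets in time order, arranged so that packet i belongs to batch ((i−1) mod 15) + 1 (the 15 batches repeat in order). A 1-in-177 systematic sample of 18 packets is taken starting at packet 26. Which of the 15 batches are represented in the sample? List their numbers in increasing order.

Consecutive selections differ by k = 177, so their batch numbers differ by 177 mod 15 = 12.
gcd(177, 15) = 3, so the sample visits 15/3 = 5 distinct residues mod 15.
Start 26 is batch 11; the batches hit are 2, 5, 8, 11, 14.

2, 5, 8, 11, 14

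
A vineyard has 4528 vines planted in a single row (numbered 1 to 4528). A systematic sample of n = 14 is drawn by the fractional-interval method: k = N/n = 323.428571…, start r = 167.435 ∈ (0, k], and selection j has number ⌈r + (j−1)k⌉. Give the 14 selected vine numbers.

168, 491, 815, 1138, 1462, 1785, 2109, 2432, 2755, 3079, 3402, 3726, 4049, 4373

j=1: r + 0k = 167.435 → ⌈·⌉ = 168
j=2: r + 1k = 490.863571… → ⌈·⌉ = 491
j=3: r + 2k = 814.292142… → ⌈·⌉ = 815
j=4: r + 3k = 1137.720714… → ⌈·⌉ = 1138
j=5: r + 4k = 1461.149285… → ⌈·⌉ = 1462
j=6: r + 5k = 1784.577857… → ⌈·⌉ = 1785
j=7: r + 6k = 2108.006428… → ⌈·⌉ = 2109
j=8: r + 7k = 2431.435 → ⌈·⌉ = 2432
j=9: r + 8k = 2754.863571… → ⌈·⌉ = 2755
j=10: r + 9k = 3078.292142… → ⌈·⌉ = 3079
j=11: r + 10k = 3401.720714… → ⌈·⌉ = 3402
j=12: r + 11k = 3725.149285… → ⌈·⌉ = 3726
j=13: r + 12k = 4048.577857… → ⌈·⌉ = 4049
j=14: r + 13k = 4372.006428… → ⌈·⌉ = 4373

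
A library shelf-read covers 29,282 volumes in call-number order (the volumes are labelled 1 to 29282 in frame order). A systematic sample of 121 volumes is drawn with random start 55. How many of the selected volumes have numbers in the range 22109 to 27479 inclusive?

22

k = 29282/121 = 242
First selection ≥ 22109: 55 + ⌈(22109−55)/242⌉·242 = 55 + 92×242 = 22319
Last selection ≤ 27479: 55 + ⌊(27479−55)/242⌋·242 = 55 + 113×242 = 27401
Count = 113 − 92 + 1 = 22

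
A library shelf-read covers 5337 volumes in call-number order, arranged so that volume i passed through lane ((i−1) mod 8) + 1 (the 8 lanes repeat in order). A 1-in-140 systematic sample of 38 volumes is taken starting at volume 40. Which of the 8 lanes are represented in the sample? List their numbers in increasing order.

Consecutive selections differ by k = 140, so their lane numbers differ by 140 mod 8 = 4.
gcd(140, 8) = 4, so the sample visits 8/4 = 2 distinct residues mod 8.
Start 40 is lane 8; the lanes hit are 4, 8.

4, 8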